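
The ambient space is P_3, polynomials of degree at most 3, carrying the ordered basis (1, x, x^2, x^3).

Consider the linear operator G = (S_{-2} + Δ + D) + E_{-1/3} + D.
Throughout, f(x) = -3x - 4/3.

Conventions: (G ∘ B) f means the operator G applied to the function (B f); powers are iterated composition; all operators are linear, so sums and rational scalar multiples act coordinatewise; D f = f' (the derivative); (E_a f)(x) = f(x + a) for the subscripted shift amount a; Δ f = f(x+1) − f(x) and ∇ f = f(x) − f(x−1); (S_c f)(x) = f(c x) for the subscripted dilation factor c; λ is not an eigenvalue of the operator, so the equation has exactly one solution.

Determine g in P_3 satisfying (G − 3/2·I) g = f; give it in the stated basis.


write g with unknown coordinates in the stated basis and equate coefficients in (G − 3/2·I) g = f
solving from the highest basis element down gives g = (6/5)x - 136/15
check: G g = -(6/5)x - 224/15
so G g − 3/2·g = -3x - 4/3 = f ✓

the image equals g(x) = (6/5)x - 136/15


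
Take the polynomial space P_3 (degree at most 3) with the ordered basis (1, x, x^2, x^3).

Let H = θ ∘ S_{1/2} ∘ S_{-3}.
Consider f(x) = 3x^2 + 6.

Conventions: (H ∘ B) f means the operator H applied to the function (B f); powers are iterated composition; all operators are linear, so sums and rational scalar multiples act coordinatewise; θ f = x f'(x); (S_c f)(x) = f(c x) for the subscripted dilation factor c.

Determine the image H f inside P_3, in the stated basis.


the image equals g(x) = (27/2)x^2

S_{-3} f = 27x^2 + 6
S_{1/2} S_{-3} f = (27/4)x^2 + 6
θ S_{1/2} S_{-3} f = (27/2)x^2


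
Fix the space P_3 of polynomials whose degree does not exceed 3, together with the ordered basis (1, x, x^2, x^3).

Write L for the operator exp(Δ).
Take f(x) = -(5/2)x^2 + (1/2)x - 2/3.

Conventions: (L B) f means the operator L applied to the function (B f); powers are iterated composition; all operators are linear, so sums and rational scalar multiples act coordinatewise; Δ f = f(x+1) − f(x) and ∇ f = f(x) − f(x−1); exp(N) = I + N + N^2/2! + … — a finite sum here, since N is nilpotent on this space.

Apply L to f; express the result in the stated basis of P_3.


order-1 term: -5x - 2
order-2 term: -5/2
the series for exp(Δ) f terminates at order 2
exp(Δ) f = -(5/2)x^2 - (9/2)x - 31/6

the image equals g(x) = -(5/2)x^2 - (9/2)x - 31/6


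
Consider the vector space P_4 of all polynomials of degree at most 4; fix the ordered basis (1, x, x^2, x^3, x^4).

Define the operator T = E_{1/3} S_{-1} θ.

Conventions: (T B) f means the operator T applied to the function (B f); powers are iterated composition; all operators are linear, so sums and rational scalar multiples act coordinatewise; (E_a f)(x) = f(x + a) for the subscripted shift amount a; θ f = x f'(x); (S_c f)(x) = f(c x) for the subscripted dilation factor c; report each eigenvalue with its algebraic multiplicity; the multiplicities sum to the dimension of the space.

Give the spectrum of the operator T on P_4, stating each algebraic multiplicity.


image of 1: 0
image of x: -x - 1/3
image of x^2: 2x^2 + (4/3)x + 2/9
image of x^3: -3x^3 - 3x^2 - x - 1/9
image of x^4: 4x^4 + (16/3)x^3 + (8/3)x^2 + (16/27)x + 4/81
the matrix is upper triangular; its diagonal is (0, -1, 2, -3, 4)
for a triangular matrix the eigenvalues are the diagonal entries, with algebraic multiplicity their repetition count

λ = -3 (multiplicity 1), λ = -1 (multiplicity 1), λ = 0 (multiplicity 1), λ = 2 (multiplicity 1), λ = 4 (multiplicity 1)


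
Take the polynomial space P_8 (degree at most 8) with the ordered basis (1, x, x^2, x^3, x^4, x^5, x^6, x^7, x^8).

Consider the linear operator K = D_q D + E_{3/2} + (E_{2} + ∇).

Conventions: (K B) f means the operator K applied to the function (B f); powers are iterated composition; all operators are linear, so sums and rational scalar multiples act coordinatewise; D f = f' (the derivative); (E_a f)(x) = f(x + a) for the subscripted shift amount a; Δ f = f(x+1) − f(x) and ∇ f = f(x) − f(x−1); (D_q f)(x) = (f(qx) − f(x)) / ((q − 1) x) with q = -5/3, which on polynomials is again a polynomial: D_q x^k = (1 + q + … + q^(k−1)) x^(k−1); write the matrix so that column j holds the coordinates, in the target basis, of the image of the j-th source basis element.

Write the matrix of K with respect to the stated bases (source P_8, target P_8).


the matrix is [[2, 9/2, 29/4, 99/8, 321/16, 1299/32, 4761/64, 18699/128, 71841/256]; [0, 2, 9, 55/4, 99/2, 1605/16, 3897/16, 33327/64, 18699/16]; [0, 0, 2, 27/2, 719/18, 495/4, 4815/16, 27279/32, 33327/16]; [0, 0, 0, 2, 18, 2155/54, 495/2, 11235/16, 9093/4]; [0, 0, 0, 0, 2, 45/2, 11873/108, 3465/8, 11235/8]; [0, 0, 0, 0, 0, 2, 27, 55027/972, 693]; [0, 0, 0, 0, 0, 0, 2, 63/2, 187475/729]; [0, 0, 0, 0, 0, 0, 0, 2, 36]; [0, 0, 0, 0, 0, 0, 0, 0, 2]] (rows listed top to bottom)

image of 1: 2
image of x: 2x + 9/2
image of x^2: 2x^2 + 9x + 29/4
image of x^3: 2x^3 + (27/2)x^2 + (55/4)x + 99/8
image of x^4: 2x^4 + 18x^3 + (719/18)x^2 + (99/2)x + 321/16
image of x^5: 2x^5 + (45/2)x^4 + (2155/54)x^3 + (495/4)x^2 + (1605/16)x + 1299/32
image of x^6: 2x^6 + 27x^5 + (11873/108)x^4 + (495/2)x^3 + (4815/16)x^2 + (3897/16)x + 4761/64
image of x^7: 2x^7 + (63/2)x^6 + (55027/972)x^5 + (3465/8)x^4 + (11235/16)x^3 + (27279/32)x^2 + (33327/64)x + 18699/128
image of x^8: 2x^8 + 36x^7 + (187475/729)x^6 + 693x^5 + (11235/8)x^4 + (9093/4)x^3 + (33327/16)x^2 + (18699/16)x + 71841/256
each image's coordinates form column j of the matrix


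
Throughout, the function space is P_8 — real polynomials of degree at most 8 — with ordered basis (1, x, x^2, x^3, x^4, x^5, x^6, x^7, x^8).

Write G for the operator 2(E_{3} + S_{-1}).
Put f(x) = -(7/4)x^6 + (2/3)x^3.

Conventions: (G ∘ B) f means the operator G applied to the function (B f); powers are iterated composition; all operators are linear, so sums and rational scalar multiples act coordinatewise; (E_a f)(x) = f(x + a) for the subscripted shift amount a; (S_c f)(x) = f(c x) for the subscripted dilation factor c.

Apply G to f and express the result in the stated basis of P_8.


the image equals g(x) = -7x^6 - 63x^5 - (945/2)x^4 - 1890x^3 - (8481/2)x^2 - 5067x - 5031/2

E_{3} f = -(7/4)x^6 - (63/2)x^5 - (945/4)x^4 - (2833/3)x^3 - (8481/4)x^2 - (5067/2)x - 5031/4
S_{-1} f = -(7/4)x^6 - (2/3)x^3
(E_{3} + S_{-1}) f = -(7/2)x^6 - (63/2)x^5 - (945/4)x^4 - 945x^3 - (8481/4)x^2 - (5067/2)x - 5031/4
(2(E_{3} + S_{-1})) f = -7x^6 - 63x^5 - (945/2)x^4 - 1890x^3 - (8481/2)x^2 - 5067x - 5031/2


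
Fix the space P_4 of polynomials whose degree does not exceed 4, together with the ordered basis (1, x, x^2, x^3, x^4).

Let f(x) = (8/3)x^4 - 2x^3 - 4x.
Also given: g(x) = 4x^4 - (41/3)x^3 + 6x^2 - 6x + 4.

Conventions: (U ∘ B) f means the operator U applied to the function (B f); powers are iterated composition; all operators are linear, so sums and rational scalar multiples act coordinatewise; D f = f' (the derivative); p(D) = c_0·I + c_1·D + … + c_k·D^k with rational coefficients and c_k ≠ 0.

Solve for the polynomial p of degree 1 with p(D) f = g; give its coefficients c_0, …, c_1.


p(D) = (3/2)·I − D, i.e. c_0 = 3/2, c_1 = -1

D^0 f = (8/3)x^4 - 2x^3 - 4x
D^1 f = (32/3)x^3 - 6x^2 - 4
matching coefficients of g against c_0 f + c_1 Df + … from the top degree down determines the c_i
solution: c_0 = 3/2, c_1 = -1


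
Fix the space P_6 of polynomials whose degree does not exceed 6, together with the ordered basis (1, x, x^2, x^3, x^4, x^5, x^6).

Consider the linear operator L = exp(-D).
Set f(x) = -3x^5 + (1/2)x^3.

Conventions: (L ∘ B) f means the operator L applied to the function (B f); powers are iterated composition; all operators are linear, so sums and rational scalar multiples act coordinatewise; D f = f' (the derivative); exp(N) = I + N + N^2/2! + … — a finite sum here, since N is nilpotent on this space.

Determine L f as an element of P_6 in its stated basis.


the result is g(x) = -3x^5 + 15x^4 - (59/2)x^3 + (57/2)x^2 - (27/2)x + 5/2

order-1 term: 15x^4 - (3/2)x^2
order-2 term: -30x^3 + (3/2)x
order-3 term: 30x^2 - 1/2
order-4 term: -15x
order-5 term: 3
the series for exp(-D) f terminates at order 5
exp(-D) f = -3x^5 + 15x^4 - (59/2)x^3 + (57/2)x^2 - (27/2)x + 5/2


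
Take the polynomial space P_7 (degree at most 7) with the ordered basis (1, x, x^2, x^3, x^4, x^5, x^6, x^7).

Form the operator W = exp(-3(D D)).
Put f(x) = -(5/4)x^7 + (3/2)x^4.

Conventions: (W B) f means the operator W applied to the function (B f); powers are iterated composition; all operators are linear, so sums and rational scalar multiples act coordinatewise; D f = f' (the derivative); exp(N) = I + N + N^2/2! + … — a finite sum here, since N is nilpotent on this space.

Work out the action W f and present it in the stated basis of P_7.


g(x) = -(5/4)x^7 + (315/2)x^5 + (3/2)x^4 - 4725x^3 - 54x^2 + 28350x + 162

order-1 term: (315/2)x^5 - 54x^2
order-2 term: -4725x^3 + 162
order-3 term: 28350x
the series for exp(-3(D D)) f terminates at order 3
exp(-3(D D)) f = -(5/4)x^7 + (315/2)x^5 + (3/2)x^4 - 4725x^3 - 54x^2 + 28350x + 162


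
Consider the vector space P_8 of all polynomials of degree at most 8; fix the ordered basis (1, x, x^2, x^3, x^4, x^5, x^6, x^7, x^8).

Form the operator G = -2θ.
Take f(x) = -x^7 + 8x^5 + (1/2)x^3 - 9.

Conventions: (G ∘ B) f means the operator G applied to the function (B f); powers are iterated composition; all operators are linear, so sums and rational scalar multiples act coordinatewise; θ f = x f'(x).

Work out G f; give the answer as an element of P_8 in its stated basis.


θ f = -7x^7 + 40x^5 + (3/2)x^3
(-2θ) f = 14x^7 - 80x^5 - 3x^3

g(x) = 14x^7 - 80x^5 - 3x^3


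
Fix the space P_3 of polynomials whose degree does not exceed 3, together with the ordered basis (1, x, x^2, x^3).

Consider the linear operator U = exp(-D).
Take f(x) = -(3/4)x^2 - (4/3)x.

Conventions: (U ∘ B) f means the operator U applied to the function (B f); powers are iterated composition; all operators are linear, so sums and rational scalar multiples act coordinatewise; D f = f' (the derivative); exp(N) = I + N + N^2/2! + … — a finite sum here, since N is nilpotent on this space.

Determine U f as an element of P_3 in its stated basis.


order-1 term: (3/2)x + 4/3
order-2 term: -3/4
the series for exp(-D) f terminates at order 2
exp(-D) f = -(3/4)x^2 + (1/6)x + 7/12

g(x) = -(3/4)x^2 + (1/6)x + 7/12


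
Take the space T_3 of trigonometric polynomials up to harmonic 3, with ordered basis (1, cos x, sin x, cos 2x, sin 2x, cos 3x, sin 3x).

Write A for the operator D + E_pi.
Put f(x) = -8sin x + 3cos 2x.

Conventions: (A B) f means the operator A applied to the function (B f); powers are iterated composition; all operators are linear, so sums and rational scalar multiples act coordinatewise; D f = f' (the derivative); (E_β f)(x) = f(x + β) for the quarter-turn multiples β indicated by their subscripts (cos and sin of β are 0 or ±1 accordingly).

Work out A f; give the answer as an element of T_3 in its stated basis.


D f = -8cos x - 6sin 2x
E_pi f = 8sin x + 3cos 2x
(D + E_pi) f = -8cos x + 8sin x + 3cos 2x - 6sin 2x

the result is g(x) = -8cos x + 8sin x + 3cos 2x - 6sin 2x


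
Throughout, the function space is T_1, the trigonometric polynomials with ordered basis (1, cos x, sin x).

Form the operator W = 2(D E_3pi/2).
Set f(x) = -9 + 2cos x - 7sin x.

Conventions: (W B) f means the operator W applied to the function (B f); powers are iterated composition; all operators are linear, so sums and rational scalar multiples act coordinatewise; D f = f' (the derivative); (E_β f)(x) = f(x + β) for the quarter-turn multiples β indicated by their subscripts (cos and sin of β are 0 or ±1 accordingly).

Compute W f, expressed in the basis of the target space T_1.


E_3pi/2 f = -9 + 7cos x + 2sin x
D E_3pi/2 f = 2cos x - 7sin x
(2(D E_3pi/2)) f = 4cos x - 14sin x

the result is g(x) = 4cos x - 14sin x


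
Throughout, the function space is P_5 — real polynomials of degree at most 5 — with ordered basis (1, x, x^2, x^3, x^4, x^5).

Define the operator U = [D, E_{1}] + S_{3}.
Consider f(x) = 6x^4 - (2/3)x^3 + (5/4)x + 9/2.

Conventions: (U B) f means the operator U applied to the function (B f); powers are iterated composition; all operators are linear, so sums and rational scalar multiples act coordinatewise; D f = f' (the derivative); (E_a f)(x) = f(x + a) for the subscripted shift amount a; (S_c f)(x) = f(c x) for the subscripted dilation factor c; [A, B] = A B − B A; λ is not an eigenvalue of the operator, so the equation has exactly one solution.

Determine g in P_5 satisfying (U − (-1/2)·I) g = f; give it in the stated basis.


the image equals g(x) = (12/163)x^4 - (4/165)x^3 + (5/14)x + 3

write g with unknown coordinates in the stated basis and equate coefficients in (U − (-1/2)·I) g = f
solving from the highest basis element down gives g = (12/163)x^4 - (4/165)x^3 + (5/14)x + 3
check: U g = (972/163)x^4 - (36/55)x^3 + (15/14)x + 3
so U g − (-1/2)·g = 6x^4 - (2/3)x^3 + (5/4)x + 9/2 = f ✓


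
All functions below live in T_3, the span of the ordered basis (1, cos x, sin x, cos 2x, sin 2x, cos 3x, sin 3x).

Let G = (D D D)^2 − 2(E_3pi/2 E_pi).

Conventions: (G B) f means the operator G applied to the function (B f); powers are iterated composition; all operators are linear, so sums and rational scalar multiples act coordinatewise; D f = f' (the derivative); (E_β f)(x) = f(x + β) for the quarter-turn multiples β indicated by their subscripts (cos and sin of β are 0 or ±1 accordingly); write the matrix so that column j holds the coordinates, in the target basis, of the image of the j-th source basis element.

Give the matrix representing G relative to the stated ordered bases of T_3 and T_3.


image of 1: -2
image of cos x: -cos x + 2sin x
image of sin x: -2cos x - sin x
image of cos 2x: -62cos 2x
image of sin 2x: -62sin 2x
image of cos 3x: -729cos 3x - 2sin 3x
image of sin 3x: 2cos 3x - 729sin 3x
each image's coordinates form column j of the matrix

the matrix is [[-2, 0, 0, 0, 0, 0, 0]; [0, -1, -2, 0, 0, 0, 0]; [0, 2, -1, 0, 0, 0, 0]; [0, 0, 0, -62, 0, 0, 0]; [0, 0, 0, 0, -62, 0, 0]; [0, 0, 0, 0, 0, -729, 2]; [0, 0, 0, 0, 0, -2, -729]] (rows listed top to bottom)


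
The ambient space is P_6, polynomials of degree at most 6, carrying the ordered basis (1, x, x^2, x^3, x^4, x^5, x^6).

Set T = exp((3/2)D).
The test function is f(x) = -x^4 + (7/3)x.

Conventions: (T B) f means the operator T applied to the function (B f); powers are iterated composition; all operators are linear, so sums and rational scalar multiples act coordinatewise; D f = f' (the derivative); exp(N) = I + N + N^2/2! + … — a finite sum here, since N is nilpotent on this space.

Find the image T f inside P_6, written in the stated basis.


order-1 term: -6x^3 + 7/2
order-2 term: -(27/2)x^2
order-3 term: -(27/2)x
order-4 term: -81/16
the series for exp((3/2)D) f terminates at order 4
exp((3/2)D) f = -x^4 - 6x^3 - (27/2)x^2 - (67/6)x - 25/16

g(x) = -x^4 - 6x^3 - (27/2)x^2 - (67/6)x - 25/16


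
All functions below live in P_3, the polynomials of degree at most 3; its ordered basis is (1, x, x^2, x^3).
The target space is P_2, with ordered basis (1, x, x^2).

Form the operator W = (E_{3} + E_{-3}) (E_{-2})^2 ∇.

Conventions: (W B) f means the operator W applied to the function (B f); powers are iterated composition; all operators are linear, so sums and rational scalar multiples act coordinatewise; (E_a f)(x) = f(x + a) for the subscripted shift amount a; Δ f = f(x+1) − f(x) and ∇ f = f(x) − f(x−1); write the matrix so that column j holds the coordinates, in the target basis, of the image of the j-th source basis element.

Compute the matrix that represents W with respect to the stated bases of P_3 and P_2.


image of 1: 0
image of x: 2
image of x^2: 4x - 18
image of x^3: 6x^2 - 54x + 176
each image's coordinates form column j of the matrix

the matrix is [[0, 2, -18, 176]; [0, 0, 4, -54]; [0, 0, 0, 6]] (rows listed top to bottom)


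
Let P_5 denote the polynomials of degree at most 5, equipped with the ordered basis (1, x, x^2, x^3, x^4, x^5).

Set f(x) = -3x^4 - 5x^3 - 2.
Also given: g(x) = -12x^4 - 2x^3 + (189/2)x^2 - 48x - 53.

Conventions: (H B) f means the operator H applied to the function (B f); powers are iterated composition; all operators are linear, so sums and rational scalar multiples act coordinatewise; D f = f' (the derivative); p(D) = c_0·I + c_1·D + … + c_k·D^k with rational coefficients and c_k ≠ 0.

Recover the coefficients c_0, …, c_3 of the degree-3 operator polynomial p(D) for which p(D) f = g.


D^0 f = -3x^4 - 5x^3 - 2
D^1 f = -12x^3 - 15x^2
D^2 f = -36x^2 - 30x
D^3 f = -72x - 30
matching coefficients of g against c_0 f + c_1 Df + … from the top degree down determines the c_i
solution: c_0 = 4, c_1 = -3/2, c_2 = -2, c_3 = 3/2

p(D) = 4·I − (3/2)·D − 2·D^2 + (3/2)·D^3, i.e. c_0 = 4, c_1 = -3/2, c_2 = -2, c_3 = 3/2


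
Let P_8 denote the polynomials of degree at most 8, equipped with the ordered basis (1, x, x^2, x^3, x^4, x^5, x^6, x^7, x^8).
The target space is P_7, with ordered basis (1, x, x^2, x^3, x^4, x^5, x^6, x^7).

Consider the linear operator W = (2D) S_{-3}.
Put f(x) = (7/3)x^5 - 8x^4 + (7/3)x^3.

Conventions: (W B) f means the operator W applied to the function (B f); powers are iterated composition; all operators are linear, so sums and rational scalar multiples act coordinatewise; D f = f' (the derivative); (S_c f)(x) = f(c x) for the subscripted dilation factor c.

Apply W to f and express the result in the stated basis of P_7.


S_{-3} f = -567x^5 - 648x^4 - 63x^3
D S_{-3} f = -2835x^4 - 2592x^3 - 189x^2
(2D) S_{-3} f = -5670x^4 - 5184x^3 - 378x^2

g(x) = -5670x^4 - 5184x^3 - 378x^2


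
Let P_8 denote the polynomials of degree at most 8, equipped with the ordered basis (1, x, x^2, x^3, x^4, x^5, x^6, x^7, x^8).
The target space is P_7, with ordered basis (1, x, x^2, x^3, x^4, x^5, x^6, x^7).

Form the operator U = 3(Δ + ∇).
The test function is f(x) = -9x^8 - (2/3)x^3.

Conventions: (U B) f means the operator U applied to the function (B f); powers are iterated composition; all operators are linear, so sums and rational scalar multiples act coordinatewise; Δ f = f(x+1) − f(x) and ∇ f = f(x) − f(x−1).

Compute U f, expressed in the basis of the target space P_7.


Δ f = -72x^7 - 252x^6 - 504x^5 - 630x^4 - 504x^3 - 254x^2 - 74x - 29/3
∇ f = -72x^7 + 252x^6 - 504x^5 + 630x^4 - 504x^3 + 250x^2 - 70x + 25/3
(Δ + ∇) f = -144x^7 - 1008x^5 - 1008x^3 - 4x^2 - 144x - 4/3
(3(Δ + ∇)) f = -432x^7 - 3024x^5 - 3024x^3 - 12x^2 - 432x - 4

the image equals g(x) = -432x^7 - 3024x^5 - 3024x^3 - 12x^2 - 432x - 4


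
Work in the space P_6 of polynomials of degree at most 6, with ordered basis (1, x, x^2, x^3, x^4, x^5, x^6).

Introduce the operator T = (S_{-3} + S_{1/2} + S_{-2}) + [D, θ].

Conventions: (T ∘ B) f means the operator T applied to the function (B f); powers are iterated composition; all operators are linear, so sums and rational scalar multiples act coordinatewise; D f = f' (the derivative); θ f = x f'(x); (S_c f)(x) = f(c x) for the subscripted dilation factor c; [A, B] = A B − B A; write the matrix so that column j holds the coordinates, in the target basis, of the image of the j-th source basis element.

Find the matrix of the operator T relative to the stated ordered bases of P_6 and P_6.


the matrix is [[3, 1, 0, 0, 0, 0, 0]; [0, -9/2, 2, 0, 0, 0, 0]; [0, 0, 53/4, 3, 0, 0, 0]; [0, 0, 0, -279/8, 4, 0, 0]; [0, 0, 0, 0, 1553/16, 5, 0]; [0, 0, 0, 0, 0, -8799/32, 6]; [0, 0, 0, 0, 0, 0, 50753/64]] (rows listed top to bottom)

image of 1: 3
image of x: -(9/2)x + 1
image of x^2: (53/4)x^2 + 2x
image of x^3: -(279/8)x^3 + 3x^2
image of x^4: (1553/16)x^4 + 4x^3
image of x^5: -(8799/32)x^5 + 5x^4
image of x^6: (50753/64)x^6 + 6x^5
each image's coordinates form column j of the matrix


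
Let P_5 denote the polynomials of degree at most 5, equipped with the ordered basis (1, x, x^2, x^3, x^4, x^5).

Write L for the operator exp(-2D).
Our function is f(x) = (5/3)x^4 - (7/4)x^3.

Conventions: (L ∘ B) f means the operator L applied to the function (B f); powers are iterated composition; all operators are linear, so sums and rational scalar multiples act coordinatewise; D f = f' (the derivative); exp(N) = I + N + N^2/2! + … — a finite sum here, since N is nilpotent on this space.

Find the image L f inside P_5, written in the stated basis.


the image equals g(x) = (5/3)x^4 - (181/12)x^3 + (101/2)x^2 - (223/3)x + 122/3

order-1 term: -(40/3)x^3 + (21/2)x^2
order-2 term: 40x^2 - 21x
order-3 term: -(160/3)x + 14
order-4 term: 80/3
the series for exp(-2D) f terminates at order 4
exp(-2D) f = (5/3)x^4 - (181/12)x^3 + (101/2)x^2 - (223/3)x + 122/3


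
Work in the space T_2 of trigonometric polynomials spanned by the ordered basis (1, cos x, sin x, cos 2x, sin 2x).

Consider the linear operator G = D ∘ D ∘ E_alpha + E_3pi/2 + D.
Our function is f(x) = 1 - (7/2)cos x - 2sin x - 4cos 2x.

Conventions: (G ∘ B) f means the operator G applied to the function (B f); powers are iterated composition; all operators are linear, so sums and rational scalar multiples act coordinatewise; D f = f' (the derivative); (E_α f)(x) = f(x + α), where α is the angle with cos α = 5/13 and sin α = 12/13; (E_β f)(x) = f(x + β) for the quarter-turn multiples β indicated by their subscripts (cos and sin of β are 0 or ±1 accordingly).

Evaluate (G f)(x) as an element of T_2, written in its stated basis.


E_alpha f = 1 - (83/26)cos x + (32/13)sin x + (476/169)cos 2x + (480/169)sin 2x
D E_alpha f = (32/13)cos x + (83/26)sin x + (960/169)cos 2x - (952/169)sin 2x
D D E_alpha f = (83/26)cos x - (32/13)sin x - (1904/169)cos 2x - (1920/169)sin 2x
E_3pi/2 f = 1 + 2cos x - (7/2)sin x + 4cos 2x
D f = -2cos x + (7/2)sin x + 8sin 2x
(D ∘ D ∘ E_alpha + E_3pi/2 + D) f = 1 + (83/26)cos x - (32/13)sin x - (1228/169)cos 2x - (568/169)sin 2x

the result is g(x) = 1 + (83/26)cos x - (32/13)sin x - (1228/169)cos 2x - (568/169)sin 2x


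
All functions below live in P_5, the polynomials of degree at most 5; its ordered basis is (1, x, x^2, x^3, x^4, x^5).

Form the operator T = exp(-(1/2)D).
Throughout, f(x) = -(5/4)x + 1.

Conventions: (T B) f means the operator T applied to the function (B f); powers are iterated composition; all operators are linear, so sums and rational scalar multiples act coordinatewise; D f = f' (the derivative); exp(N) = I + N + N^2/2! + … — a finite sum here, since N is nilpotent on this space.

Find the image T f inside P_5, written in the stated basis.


the image equals g(x) = -(5/4)x + 13/8

order-1 term: 5/8
the series for exp(-(1/2)D) f terminates at order 1
exp(-(1/2)D) f = -(5/4)x + 13/8


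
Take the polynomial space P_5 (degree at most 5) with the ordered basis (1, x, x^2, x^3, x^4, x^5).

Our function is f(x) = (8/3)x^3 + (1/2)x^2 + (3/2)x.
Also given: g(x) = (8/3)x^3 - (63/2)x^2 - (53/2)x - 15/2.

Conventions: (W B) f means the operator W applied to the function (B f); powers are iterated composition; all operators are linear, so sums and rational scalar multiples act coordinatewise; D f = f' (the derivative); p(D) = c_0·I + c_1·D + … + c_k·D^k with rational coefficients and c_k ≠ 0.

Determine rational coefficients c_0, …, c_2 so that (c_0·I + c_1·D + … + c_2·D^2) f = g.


D^0 f = (8/3)x^3 + (1/2)x^2 + (3/2)x
D^1 f = 8x^2 + x + 3/2
D^2 f = 16x + 1
matching coefficients of g against c_0 f + c_1 Df + … from the top degree down determines the c_i
solution: c_0 = 1, c_1 = -4, c_2 = -3/2

p(D) = I − 4·D − (3/2)·D^2, i.e. c_0 = 1, c_1 = -4, c_2 = -3/2


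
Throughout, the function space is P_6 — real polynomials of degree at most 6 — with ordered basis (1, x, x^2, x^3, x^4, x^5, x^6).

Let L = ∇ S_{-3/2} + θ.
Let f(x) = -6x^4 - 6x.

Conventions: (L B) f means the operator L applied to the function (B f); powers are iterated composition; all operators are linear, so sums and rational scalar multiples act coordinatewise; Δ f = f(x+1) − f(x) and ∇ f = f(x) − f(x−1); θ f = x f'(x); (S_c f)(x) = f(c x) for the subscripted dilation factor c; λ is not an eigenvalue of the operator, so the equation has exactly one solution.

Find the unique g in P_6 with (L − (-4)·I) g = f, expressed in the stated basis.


the image equals g(x) = -(3/4)x^4 + (243/112)x^3 - (243/1792)x^2 - (6231/2560)x - 7713/71680

write g with unknown coordinates in the stated basis and equate coefficients in (L − (-4)·I) g = f
solving from the highest basis element down gives g = -(3/4)x^4 + (243/112)x^3 - (243/1792)x^2 - (6231/2560)x - 7713/71680
check: L g = -3x^4 - (243/28)x^3 + (243/448)x^2 + (2391/640)x + 7713/17920
so L g − (-4)·g = -6x^4 - 6x = f ✓


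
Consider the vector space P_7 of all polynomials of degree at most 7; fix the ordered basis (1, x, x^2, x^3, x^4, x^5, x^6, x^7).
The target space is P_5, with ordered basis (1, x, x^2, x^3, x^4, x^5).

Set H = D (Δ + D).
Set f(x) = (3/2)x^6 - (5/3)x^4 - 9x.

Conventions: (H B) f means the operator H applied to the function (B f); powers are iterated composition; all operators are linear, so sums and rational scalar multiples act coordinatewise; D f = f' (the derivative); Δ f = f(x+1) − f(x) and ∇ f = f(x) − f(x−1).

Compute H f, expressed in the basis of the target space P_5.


Δ f = 9x^5 + (45/2)x^4 + (70/3)x^3 + (25/2)x^2 + (7/3)x - 55/6
D f = 9x^5 - (20/3)x^3 - 9
(Δ + D) f = 18x^5 + (45/2)x^4 + (50/3)x^3 + (25/2)x^2 + (7/3)x - 109/6
D (Δ + D) f = 90x^4 + 90x^3 + 50x^2 + 25x + 7/3

the image equals g(x) = 90x^4 + 90x^3 + 50x^2 + 25x + 7/3


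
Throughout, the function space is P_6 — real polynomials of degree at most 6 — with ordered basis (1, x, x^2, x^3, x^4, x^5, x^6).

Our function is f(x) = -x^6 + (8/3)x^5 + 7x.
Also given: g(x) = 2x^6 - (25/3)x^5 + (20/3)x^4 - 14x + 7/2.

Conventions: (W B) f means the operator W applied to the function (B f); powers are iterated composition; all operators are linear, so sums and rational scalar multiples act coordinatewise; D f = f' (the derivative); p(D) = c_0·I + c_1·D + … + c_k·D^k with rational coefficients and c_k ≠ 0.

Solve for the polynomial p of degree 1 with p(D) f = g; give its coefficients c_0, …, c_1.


p(D) = -2·I + (1/2)·D, i.e. c_0 = -2, c_1 = 1/2

D^0 f = -x^6 + (8/3)x^5 + 7x
D^1 f = -6x^5 + (40/3)x^4 + 7
matching coefficients of g against c_0 f + c_1 Df + … from the top degree down determines the c_i
solution: c_0 = -2, c_1 = 1/2


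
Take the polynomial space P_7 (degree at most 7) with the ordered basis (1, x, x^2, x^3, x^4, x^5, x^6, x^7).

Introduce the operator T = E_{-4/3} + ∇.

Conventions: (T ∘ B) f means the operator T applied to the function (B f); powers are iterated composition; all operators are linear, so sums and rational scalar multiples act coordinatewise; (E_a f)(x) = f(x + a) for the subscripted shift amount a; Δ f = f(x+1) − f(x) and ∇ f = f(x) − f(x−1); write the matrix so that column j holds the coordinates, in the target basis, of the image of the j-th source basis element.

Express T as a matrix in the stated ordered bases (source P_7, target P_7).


image of 1: 1
image of x: x - 1/3
image of x^2: x^2 - (2/3)x + 7/9
image of x^3: x^3 - x^2 + (7/3)x - 37/27
image of x^4: x^4 - (4/3)x^3 + (14/3)x^2 - (148/27)x + 175/81
image of x^5: x^5 - (5/3)x^4 + (70/9)x^3 - (370/27)x^2 + (875/81)x - 781/243
image of x^6: x^6 - 2x^5 + (35/3)x^4 - (740/27)x^3 + (875/27)x^2 - (1562/81)x + 3367/729
image of x^7: x^7 - (7/3)x^6 + (49/3)x^5 - (1295/27)x^4 + (6125/81)x^3 - (5467/81)x^2 + (23569/729)x - 14197/2187
each image's coordinates form column j of the matrix

the matrix is [[1, -1/3, 7/9, -37/27, 175/81, -781/243, 3367/729, -14197/2187]; [0, 1, -2/3, 7/3, -148/27, 875/81, -1562/81, 23569/729]; [0, 0, 1, -1, 14/3, -370/27, 875/27, -5467/81]; [0, 0, 0, 1, -4/3, 70/9, -740/27, 6125/81]; [0, 0, 0, 0, 1, -5/3, 35/3, -1295/27]; [0, 0, 0, 0, 0, 1, -2, 49/3]; [0, 0, 0, 0, 0, 0, 1, -7/3]; [0, 0, 0, 0, 0, 0, 0, 1]] (rows listed top to bottom)


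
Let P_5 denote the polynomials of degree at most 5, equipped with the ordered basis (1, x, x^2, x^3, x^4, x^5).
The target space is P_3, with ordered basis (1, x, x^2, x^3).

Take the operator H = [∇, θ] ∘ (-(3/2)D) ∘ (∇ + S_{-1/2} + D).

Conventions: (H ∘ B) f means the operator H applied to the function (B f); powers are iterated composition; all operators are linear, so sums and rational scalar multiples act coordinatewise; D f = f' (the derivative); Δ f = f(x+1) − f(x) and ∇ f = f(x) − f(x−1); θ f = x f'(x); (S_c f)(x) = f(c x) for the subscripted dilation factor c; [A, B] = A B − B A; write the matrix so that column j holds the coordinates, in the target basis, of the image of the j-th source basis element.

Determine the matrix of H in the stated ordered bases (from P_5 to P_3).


the matrix is [[0, 0, -3/4, -153/8, 711/8, -4815/16]; [0, 0, 0, 9/8, -279/4, 7245/16]; [0, 0, 0, 0, -9/8, -2925/16]; [0, 0, 0, 0, 0, 15/16]] (rows listed top to bottom)

image of 1: 0
image of x: 0
image of x^2: -3/4
image of x^3: (9/8)x - 153/8
image of x^4: -(9/8)x^2 - (279/4)x + 711/8
image of x^5: (15/16)x^3 - (2925/16)x^2 + (7245/16)x - 4815/16
each image's coordinates form column j of the matrix


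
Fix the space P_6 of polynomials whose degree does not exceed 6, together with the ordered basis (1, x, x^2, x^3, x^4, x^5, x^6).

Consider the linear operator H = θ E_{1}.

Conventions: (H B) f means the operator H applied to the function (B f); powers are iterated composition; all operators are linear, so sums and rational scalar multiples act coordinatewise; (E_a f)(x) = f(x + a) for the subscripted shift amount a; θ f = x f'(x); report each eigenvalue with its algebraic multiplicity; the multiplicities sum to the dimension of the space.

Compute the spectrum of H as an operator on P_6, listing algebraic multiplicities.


image of 1: 0
image of x: x
image of x^2: 2x^2 + 2x
image of x^3: 3x^3 + 6x^2 + 3x
image of x^4: 4x^4 + 12x^3 + 12x^2 + 4x
image of x^5: 5x^5 + 20x^4 + 30x^3 + 20x^2 + 5x
image of x^6: 6x^6 + 30x^5 + 60x^4 + 60x^3 + 30x^2 + 6x
the matrix is upper triangular; its diagonal is (0, 1, 2, 3, 4, 5, 6)
for a triangular matrix the eigenvalues are the diagonal entries, with algebraic multiplicity their repetition count

λ = 0 (multiplicity 1), λ = 1 (multiplicity 1), λ = 2 (multiplicity 1), λ = 3 (multiplicity 1), λ = 4 (multiplicity 1), λ = 5 (multiplicity 1), λ = 6 (multiplicity 1)


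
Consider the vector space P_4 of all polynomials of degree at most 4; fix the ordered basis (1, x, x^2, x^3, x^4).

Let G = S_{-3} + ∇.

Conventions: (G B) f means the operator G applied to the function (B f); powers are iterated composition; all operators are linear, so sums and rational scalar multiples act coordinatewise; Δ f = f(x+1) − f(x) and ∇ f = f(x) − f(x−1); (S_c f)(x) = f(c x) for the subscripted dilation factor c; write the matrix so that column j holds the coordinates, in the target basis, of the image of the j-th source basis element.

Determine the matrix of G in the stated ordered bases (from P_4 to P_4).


image of 1: 1
image of x: -3x + 1
image of x^2: 9x^2 + 2x - 1
image of x^3: -27x^3 + 3x^2 - 3x + 1
image of x^4: 81x^4 + 4x^3 - 6x^2 + 4x - 1
each image's coordinates form column j of the matrix

the matrix is [[1, 1, -1, 1, -1]; [0, -3, 2, -3, 4]; [0, 0, 9, 3, -6]; [0, 0, 0, -27, 4]; [0, 0, 0, 0, 81]] (rows listed top to bottom)


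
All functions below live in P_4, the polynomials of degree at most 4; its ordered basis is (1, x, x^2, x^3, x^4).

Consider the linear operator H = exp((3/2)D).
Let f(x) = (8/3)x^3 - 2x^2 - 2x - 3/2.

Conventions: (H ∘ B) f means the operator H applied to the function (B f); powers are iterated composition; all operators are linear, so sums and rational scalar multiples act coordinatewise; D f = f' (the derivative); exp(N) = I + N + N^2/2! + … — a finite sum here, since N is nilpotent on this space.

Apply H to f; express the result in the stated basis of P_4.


the result is g(x) = (8/3)x^3 + 10x^2 + 10x

order-1 term: 12x^2 - 6x - 3
order-2 term: 18x - 9/2
order-3 term: 9
the series for exp((3/2)D) f terminates at order 3
exp((3/2)D) f = (8/3)x^3 + 10x^2 + 10x


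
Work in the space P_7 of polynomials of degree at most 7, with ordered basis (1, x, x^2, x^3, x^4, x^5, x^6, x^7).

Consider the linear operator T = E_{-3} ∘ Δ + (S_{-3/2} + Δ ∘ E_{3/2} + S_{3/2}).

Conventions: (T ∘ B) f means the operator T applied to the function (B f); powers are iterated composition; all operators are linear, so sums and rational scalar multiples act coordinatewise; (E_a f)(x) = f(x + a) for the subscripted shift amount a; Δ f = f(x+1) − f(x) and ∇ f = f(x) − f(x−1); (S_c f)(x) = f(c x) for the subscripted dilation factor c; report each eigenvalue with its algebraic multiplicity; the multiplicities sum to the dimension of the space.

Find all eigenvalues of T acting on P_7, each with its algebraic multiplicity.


image of 1: 2
image of x: 2
image of x^2: (9/2)x^2 + 4x - 1
image of x^3: 6x^2 - 3x + 125/4
image of x^4: (81/8)x^4 + 8x^3 - 6x^2 + 125x - 31
image of x^5: 10x^4 - 10x^3 + (625/2)x^2 - 155x + 4817/16
image of x^6: (729/32)x^6 + 12x^5 - 15x^4 + 625x^3 - 465x^2 + (14451/8)x - 1729/4
image of x^7: 14x^6 - 21x^5 + (4375/4)x^4 - 1085x^3 + (101157/16)x^2 - (12103/4)x + 169745/64
the matrix is upper triangular; its diagonal is (2, 0, 9/2, 0, 81/8, 0, 729/32, 0)
for a triangular matrix the eigenvalues are the diagonal entries, with algebraic multiplicity their repetition count

λ = 0 (multiplicity 4), λ = 2 (multiplicity 1), λ = 9/2 (multiplicity 1), λ = 81/8 (multiplicity 1), λ = 729/32 (multiplicity 1)


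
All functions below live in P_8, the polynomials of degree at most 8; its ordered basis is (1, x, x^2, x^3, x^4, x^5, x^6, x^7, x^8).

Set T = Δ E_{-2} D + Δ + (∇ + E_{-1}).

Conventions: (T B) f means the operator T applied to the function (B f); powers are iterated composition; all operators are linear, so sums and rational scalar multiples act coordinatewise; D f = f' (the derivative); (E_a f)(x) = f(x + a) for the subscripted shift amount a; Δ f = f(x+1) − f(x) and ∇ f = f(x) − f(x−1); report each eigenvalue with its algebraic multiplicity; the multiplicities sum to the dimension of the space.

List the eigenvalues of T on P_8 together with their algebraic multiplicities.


λ = 1 (multiplicity 9)

image of 1: 1
image of x: x + 1
image of x^2: x^2 + 2x + 3
image of x^3: x^3 + 3x^2 + 9x - 8
image of x^4: x^4 + 4x^3 + 18x^2 - 32x + 29
image of x^5: x^5 + 5x^4 + 30x^3 - 80x^2 + 145x - 74
image of x^6: x^6 + 6x^5 + 45x^4 - 160x^3 + 435x^2 - 444x + 187
image of x^7: x^7 + 7x^6 + 63x^5 - 280x^4 + 1015x^3 - 1554x^2 + 1309x - 440
image of x^8: x^8 + 8x^7 + 84x^6 - 448x^5 + 2030x^4 - 4144x^3 + 5236x^2 - 3520x + 1017
the matrix is upper triangular; its diagonal is (1, 1, 1, 1, 1, 1, 1, 1, 1)
for a triangular matrix the eigenvalues are the diagonal entries, with algebraic multiplicity their repetition count


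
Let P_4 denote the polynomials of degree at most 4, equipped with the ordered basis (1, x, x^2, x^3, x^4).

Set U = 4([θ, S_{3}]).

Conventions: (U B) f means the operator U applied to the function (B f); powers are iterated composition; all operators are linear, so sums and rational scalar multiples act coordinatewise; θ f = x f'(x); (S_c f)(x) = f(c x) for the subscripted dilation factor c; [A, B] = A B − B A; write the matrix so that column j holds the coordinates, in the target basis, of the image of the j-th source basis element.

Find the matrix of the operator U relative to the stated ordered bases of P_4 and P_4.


image of 1: 0
image of x: 0
image of x^2: 0
image of x^3: 0
image of x^4: 0
each image's coordinates form column j of the matrix

the matrix is [[0, 0, 0, 0, 0]; [0, 0, 0, 0, 0]; [0, 0, 0, 0, 0]; [0, 0, 0, 0, 0]; [0, 0, 0, 0, 0]] (rows listed top to bottom)


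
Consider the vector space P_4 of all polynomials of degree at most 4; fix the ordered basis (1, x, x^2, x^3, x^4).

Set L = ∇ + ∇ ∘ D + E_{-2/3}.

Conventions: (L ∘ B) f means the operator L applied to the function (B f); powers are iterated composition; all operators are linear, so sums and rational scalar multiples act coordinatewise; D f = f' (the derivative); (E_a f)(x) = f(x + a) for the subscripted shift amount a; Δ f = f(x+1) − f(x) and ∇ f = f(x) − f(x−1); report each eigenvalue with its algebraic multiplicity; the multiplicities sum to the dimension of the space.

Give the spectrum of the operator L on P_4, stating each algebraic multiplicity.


λ = 1 (multiplicity 5)

image of 1: 1
image of x: x + 1/3
image of x^2: x^2 + (2/3)x + 13/9
image of x^3: x^3 + x^2 + (13/3)x - 62/27
image of x^4: x^4 + (4/3)x^3 + (26/3)x^2 - (248/27)x + 259/81
the matrix is upper triangular; its diagonal is (1, 1, 1, 1, 1)
for a triangular matrix the eigenvalues are the diagonal entries, with algebraic multiplicity their repetition count


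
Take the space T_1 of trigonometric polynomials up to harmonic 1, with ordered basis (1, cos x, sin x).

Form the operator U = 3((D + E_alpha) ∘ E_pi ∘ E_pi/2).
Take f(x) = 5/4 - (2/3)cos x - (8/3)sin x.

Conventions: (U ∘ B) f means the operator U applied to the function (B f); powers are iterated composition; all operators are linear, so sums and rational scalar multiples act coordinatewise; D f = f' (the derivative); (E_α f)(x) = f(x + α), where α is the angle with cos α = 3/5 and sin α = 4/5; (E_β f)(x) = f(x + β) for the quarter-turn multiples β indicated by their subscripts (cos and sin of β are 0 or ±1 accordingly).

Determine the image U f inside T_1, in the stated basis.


the image equals g(x) = 15/4 + (6/5)cos x - (78/5)sin x

E_pi/2 f = 5/4 - (8/3)cos x + (2/3)sin x
E_pi E_pi/2 f = 5/4 + (8/3)cos x - (2/3)sin x
D (E_pi ∘ E_pi/2) f = -(2/3)cos x - (8/3)sin x
E_alpha (E_pi ∘ E_pi/2) f = 5/4 + (16/15)cos x - (38/15)sin x
(D + E_alpha) (E_pi ∘ E_pi/2) f = 5/4 + (2/5)cos x - (26/5)sin x
(3((D + E_alpha) ∘ E_pi ∘ E_pi/2)) f = 15/4 + (6/5)cos x - (78/5)sin x


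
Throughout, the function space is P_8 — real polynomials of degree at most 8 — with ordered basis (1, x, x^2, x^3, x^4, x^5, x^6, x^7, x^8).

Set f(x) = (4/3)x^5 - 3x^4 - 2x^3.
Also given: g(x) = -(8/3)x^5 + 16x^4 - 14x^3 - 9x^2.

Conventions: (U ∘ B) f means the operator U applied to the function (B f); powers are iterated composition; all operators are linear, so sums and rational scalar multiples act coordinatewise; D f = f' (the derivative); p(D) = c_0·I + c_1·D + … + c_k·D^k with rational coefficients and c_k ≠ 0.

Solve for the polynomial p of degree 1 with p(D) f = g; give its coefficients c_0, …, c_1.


p(D) = -2·I + (3/2)·D, i.e. c_0 = -2, c_1 = 3/2

D^0 f = (4/3)x^5 - 3x^4 - 2x^3
D^1 f = (20/3)x^4 - 12x^3 - 6x^2
matching coefficients of g against c_0 f + c_1 Df + … from the top degree down determines the c_i
solution: c_0 = -2, c_1 = 3/2


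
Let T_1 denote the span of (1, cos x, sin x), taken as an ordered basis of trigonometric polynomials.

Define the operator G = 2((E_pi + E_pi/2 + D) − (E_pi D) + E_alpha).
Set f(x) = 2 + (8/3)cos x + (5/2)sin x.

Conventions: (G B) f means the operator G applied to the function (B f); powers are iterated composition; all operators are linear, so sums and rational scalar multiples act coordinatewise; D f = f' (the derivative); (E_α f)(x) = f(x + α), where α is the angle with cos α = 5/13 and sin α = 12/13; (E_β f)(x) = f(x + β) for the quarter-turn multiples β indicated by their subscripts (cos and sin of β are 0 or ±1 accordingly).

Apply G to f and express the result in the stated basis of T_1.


E_pi f = 2 - (8/3)cos x - (5/2)sin x
E_pi/2 f = 2 + (5/2)cos x - (8/3)sin x
D f = (5/2)cos x - (8/3)sin x
(E_pi + E_pi/2 + D) f = 4 + (7/3)cos x - (47/6)sin x
D f = (5/2)cos x - (8/3)sin x
E_pi D f = -(5/2)cos x + (8/3)sin x
(-(E_pi D)) f = (5/2)cos x - (8/3)sin x
E_alpha f = 2 + (10/3)cos x - (3/2)sin x
((E_pi + E_pi/2 + D) − (E_pi D) + E_alpha) f = 6 + (49/6)cos x - 12sin x
(2((E_pi + E_pi/2 + D) − (E_pi D) + E_alpha)) f = 12 + (49/3)cos x - 24sin x

the result is g(x) = 12 + (49/3)cos x - 24sin x
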